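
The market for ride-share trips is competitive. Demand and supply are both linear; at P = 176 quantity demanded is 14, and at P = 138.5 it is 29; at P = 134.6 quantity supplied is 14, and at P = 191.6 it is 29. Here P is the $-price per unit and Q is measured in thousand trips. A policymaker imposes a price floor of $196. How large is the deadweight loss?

$668.83 thousand

Demand slope = (138.5 − 176)/(29 − 14) = −2.5, so P = 211 − 2.5Q.
Supply slope = (191.6 − 134.6)/(29 − 14) = 3.8, so P = 81.4 + 3.8Q.
Competitive equilibrium: 211 − 2.5Q = 81.4 + 3.8Q → Q* = 20.5714, P* = 159.5714.
At the floor P = 196, quantity demanded = (211 − 196)/2.5 = 6.
Sellers' marginal cost at Q' = 6: 81.4 + 3.8·6 = 104.2.
ΔQ = 20.5714 − 6 = 14.5714; wedge = 196 − 104.2 = 91.8.
DWL = ½ × 14.5714 × 91.8 = $668.83 thousand.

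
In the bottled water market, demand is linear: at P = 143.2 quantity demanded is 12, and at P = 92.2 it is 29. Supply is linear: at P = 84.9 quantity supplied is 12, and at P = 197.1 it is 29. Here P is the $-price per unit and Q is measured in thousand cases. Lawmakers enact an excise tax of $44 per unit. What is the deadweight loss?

Demand slope = (92.2 − 143.2)/(29 − 12) = −3, so P = 179.2 − 3Q.
Supply slope = (197.1 − 84.9)/(29 − 12) = 6.6, so P = 5.7 + 6.6Q.
Competitive equilibrium: 179.2 − 3Q = 5.7 + 6.6Q → Q* = 18.0729, P* = 124.9813.
With the tax, the buyer price exceeds the seller price by 44: (179.2 − 3Q) − (5.7 + 6.6Q) = 44 → Q' = 13.4896.
ΔQ = 18.0729 − 13.4896 = 4.5833; the wedge equals the tax, 44.
The triangle = ½ × 4.5833 × 44 = $100.83 thousand.

$100.83 thousand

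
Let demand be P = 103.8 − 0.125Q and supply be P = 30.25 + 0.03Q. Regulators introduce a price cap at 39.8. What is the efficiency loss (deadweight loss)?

1890.46

Competitive equilibrium: 103.8 − 0.125Q = 30.25 + 0.03Q → Q* = 474.5161, P* = 44.4855.
At the ceiling P = 39.8, quantity supplied = (39.8 − 30.25)/0.03 = 318.3333.
Willingness to pay at Q' = 318.3333: 103.8 − 0.125·318.3333 = 64.0083.
ΔQ = 474.5161 − 318.3333 = 156.1828; wedge = 64.0083 − 39.8 = 24.2083.
Welfare loss = ½ × 156.1828 × 24.2083 = 1890.46.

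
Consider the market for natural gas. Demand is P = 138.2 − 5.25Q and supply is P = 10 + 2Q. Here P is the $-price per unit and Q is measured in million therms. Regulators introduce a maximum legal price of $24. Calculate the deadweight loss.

Competitive equilibrium: 138.2 − 5.25Q = 10 + 2Q → Q* = 17.6828, P* = 45.3655.
At the ceiling P = 24, quantity supplied = (24 − 10)/2 = 7.
Willingness to pay at Q' = 7: 138.2 − 5.25·7 = 101.45.
ΔQ = 17.6828 − 7 = 10.6828; wedge = 101.45 − 24 = 77.45.
The triangle = ½ × 10.6828 × 77.45 = $413.69 million.

$413.69 million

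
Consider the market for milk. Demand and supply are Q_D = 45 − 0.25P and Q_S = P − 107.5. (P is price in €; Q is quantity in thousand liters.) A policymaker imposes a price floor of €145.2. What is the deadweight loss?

€84.10 thousand

In inverse form: demand P = 180 − 4Q, supply P = 107.5 + Q.
Competitive equilibrium: 180 − 4Q = 107.5 + Q → Q* = 14.5, P* = 122.
At the floor P = 145.2, quantity demanded = (180 − 145.2)/4 = 8.7.
Sellers' marginal cost at Q' = 8.7: 107.5 + 1·8.7 = 116.2.
ΔQ = 14.5 − 8.7 = 5.8; wedge = 145.2 − 116.2 = 29.
Deadweight loss = ½ × 5.8 × 29 = €84.10 thousand.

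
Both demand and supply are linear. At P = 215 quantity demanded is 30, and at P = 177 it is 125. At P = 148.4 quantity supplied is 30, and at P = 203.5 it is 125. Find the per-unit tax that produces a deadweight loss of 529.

Demand slope = (177 − 215)/(125 − 30) = −0.4, so P = 227 − 0.4Q.
Supply slope = (203.5 − 148.4)/(125 − 30) = 0.58, so P = 131 + 0.58Q.
Competitive equilibrium: 227 − 0.4Q = 131 + 0.58Q → Q* = 97.9592, P* = 187.8163.
A tax t gives ΔQ = t/0.98 and wedge t, so DWL = t²/1.96.
t²/1.96 = 529 → t² = 1036.84 → t = 32.2.

32.2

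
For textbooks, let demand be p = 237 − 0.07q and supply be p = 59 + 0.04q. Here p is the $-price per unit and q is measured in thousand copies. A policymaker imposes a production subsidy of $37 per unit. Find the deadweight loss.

Competitive equilibrium: 237 − 0.07q = 59 + 0.04q → q* = 1618.1818, p* = 123.7273.
The subsidy lowers effective supply by 37: p = 22 + 0.04q.
New quantity: 237 − 0.07q = 22 + 0.04q → q' = 1954.5455.
Overproduction Δq = 1954.5455 − 1618.1818 = 336.3637; wedge = subsidy = 37.
DWL = ½ × 336.3637 × 37 = $6222.73 thousand.

$6222.73 thousand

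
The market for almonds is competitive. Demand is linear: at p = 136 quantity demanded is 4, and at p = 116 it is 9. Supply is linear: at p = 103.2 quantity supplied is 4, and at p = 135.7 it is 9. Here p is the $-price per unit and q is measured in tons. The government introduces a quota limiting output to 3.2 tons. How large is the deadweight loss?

Demand slope = (116 − 136)/(9 − 4) = −4, so p = 152 − 4q.
Supply slope = (135.7 − 103.2)/(9 − 4) = 6.5, so p = 77.2 + 6.5q.
Competitive equilibrium: 152 − 4q = 77.2 + 6.5q → q* = 7.1238, p* = 123.5048.
At q = 3.2: demand price = 152 − 4·3.2 = 139.2; supply price = 77.2 + 6.5·3.2 = 98.
Δq = 7.1238 − 3.2 = 3.9238; wedge = 139.2 − 98 = 41.2.
The triangle = ½ × 3.9238 × 41.2 = $80.83.

$80.83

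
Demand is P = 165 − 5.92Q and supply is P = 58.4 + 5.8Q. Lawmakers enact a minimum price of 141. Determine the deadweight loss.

Competitive equilibrium: 165 − 5.92Q = 58.4 + 5.8Q → Q* = 9.0956, P* = 111.1543.
At the floor P = 141, quantity demanded = (165 − 141)/5.92 = 4.0541.
Sellers' marginal cost at Q' = 4.0541: 58.4 + 5.8·4.0541 = 81.9138.
ΔQ = 9.0956 − 4.0541 = 5.0415; wedge = 141 − 81.9138 = 59.0862.
DWL = ½ × 5.0415 × 59.0862 = 148.94.

148.94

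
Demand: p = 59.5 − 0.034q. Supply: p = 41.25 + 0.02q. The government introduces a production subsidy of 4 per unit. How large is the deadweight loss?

Competitive equilibrium: 59.5 − 0.034q = 41.25 + 0.02q → q* = 337.963, p* = 48.0093.
The subsidy lowers effective supply by 4: p = 37.25 + 0.02q.
New quantity: 59.5 − 0.034q = 37.25 + 0.02q → q' = 412.037.
Overproduction Δq = 412.037 − 337.963 = 74.074; wedge = subsidy = 4.
The triangle = ½ × 74.074 × 4 = 148.15.

148.15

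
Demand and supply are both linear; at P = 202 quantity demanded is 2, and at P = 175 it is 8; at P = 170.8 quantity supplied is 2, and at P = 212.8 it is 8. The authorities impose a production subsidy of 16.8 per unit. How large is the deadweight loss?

Demand slope = (175 − 202)/(8 − 2) = −4.5, so P = 211 − 4.5Q.
Supply slope = (212.8 − 170.8)/(8 − 2) = 7, so P = 156.8 + 7Q.
Competitive equilibrium: 211 − 4.5Q = 156.8 + 7Q → Q* = 4.713, P* = 189.7913.
The subsidy lowers effective supply by 16.8: P = 140 + 7Q.
New quantity: 211 − 4.5Q = 140 + 7Q → Q' = 6.1739.
Overproduction ΔQ = 6.1739 − 4.713 = 1.4609; wedge = subsidy = 16.8.
Welfare loss = ½ × 1.4609 × 16.8 = 12.27.

12.27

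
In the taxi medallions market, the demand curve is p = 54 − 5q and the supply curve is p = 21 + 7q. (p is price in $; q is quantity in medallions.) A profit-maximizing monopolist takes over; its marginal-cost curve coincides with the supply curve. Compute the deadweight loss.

Competitive equilibrium: 54 − 5q = 21 + 7q → q* = 2.75, p* = 40.25.
Marginal revenue: MR = 54 − 10q. Set MR = MC: 54 − 10q = 21 + 7q → q_m = 1.94118.
Price p_m = 54 − 5·1.94118 = 44.2941; MC(q_m) = 21 + 7·1.94118 = 34.58826.
Competitive q* = 2.75, so Δq = 0.80882; wedge = 44.2941 − 34.58826 = 9.70584.
Welfare loss = ½ × 0.80882 × 9.70584 = $3.93.

$3.93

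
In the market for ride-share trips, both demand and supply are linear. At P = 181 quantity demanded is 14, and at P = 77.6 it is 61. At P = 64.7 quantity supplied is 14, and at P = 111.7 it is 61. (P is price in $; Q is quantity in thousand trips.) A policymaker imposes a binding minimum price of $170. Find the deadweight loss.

Demand slope = (77.6 − 181)/(61 − 14) = −2.2, so P = 211.8 − 2.2Q.
Supply slope = (111.7 − 64.7)/(61 − 14) = 1, so P = 50.7 + Q.
Competitive equilibrium: 211.8 − 2.2Q = 50.7 + Q → Q* = 50.3438, P* = 101.0438.
At the floor P = 170, quantity demanded = (211.8 − 170)/2.2 = 19.
Sellers' marginal cost at Q' = 19: 50.7 + 1·19 = 69.7.
ΔQ = 50.3438 − 19 = 31.3438; wedge = 170 − 69.7 = 100.3.
Deadweight loss = ½ × 31.3438 × 100.3 = $1571.89 thousand.

$1571.89 thousand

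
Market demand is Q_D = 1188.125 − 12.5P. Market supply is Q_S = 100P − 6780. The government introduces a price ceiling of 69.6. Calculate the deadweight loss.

678.35

In inverse form: demand P = 95.05 − 0.08Q, supply P = 67.8 + 0.01Q.
Competitive equilibrium: 95.05 − 0.08Q = 67.8 + 0.01Q → Q* = 302.7778, P* = 70.8278.
At the ceiling P = 69.6, quantity supplied = (69.6 − 67.8)/0.01 = 180.
Willingness to pay at Q' = 180: 95.05 − 0.08·180 = 80.65.
ΔQ = 302.7778 − 180 = 122.7778; wedge = 80.65 − 69.6 = 11.05.
The triangle = ½ × 122.7778 × 11.05 = 678.35.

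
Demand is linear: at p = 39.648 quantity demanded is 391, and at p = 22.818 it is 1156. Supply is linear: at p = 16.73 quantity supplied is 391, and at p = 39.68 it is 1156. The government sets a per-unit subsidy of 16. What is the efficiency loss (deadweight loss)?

Demand slope = (22.818 − 39.648)/(1156 − 391) = −0.022, so p = 48.25 − 0.022q.
Supply slope = (39.68 − 16.73)/(1156 − 391) = 0.03, so p = 5 + 0.03q.
Competitive equilibrium: 48.25 − 0.022q = 5 + 0.03q → q* = 831.7308, p* = 29.9519.
The subsidy lowers effective supply by 16: p = 0.03q − 11.
New quantity: 48.25 − 0.022q = 0.03q − 11 → q' = 1139.4231.
Overproduction Δq = 1139.4231 − 831.7308 = 307.6923; wedge = subsidy = 16.
Deadweight loss = ½ × 307.6923 × 16 = 2461.54.

2461.54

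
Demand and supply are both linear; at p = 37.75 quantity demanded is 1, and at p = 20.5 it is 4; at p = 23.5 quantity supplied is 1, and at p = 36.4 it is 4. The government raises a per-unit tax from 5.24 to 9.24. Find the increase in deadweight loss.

Demand slope = (20.5 − 37.75)/(4 − 1) = −5.75, so p = 43.5 − 5.75q.
Supply slope = (36.4 − 23.5)/(4 − 1) = 4.3, so p = 19.2 + 4.3q.
Competitive equilibrium: 43.5 − 5.75q = 19.2 + 4.3q → q* = 2.4179, p* = 29.597.
For a per-unit tax t: Δq = t/10.05, so DWL = ½·t·(t/10.05) = t²/20.1.
At t = 5.24: DWL = 1.366. At t = 9.24: DWL = 4.248.
Increase = 4.248 − 1.366 = 2.88.

2.88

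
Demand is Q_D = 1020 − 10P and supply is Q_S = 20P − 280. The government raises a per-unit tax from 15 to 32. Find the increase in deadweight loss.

2663.33

In inverse form: demand P = 102 − 0.1Q, supply P = 14 + 0.05Q.
Competitive equilibrium: 102 − 0.1Q = 14 + 0.05Q → Q* = 586.6667, P* = 43.3333.
For a per-unit tax t: ΔQ = t/0.15, so DWL = ½·t·(t/0.15) = t²/0.3.
At t = 15: DWL = 750. At t = 32: DWL = 3413.333.
Increase = 3413.333 − 750 = 2663.33.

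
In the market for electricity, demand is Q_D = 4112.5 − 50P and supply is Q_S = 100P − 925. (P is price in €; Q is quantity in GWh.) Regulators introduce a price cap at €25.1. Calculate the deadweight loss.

€10795.04

In inverse form: demand P = 82.25 − 0.02Q, supply P = 9.25 + 0.01Q.
Competitive equilibrium: 82.25 − 0.02Q = 9.25 + 0.01Q → Q* = 2433.3333, P* = 33.5833.
At the ceiling P = 25.1, quantity supplied = (25.1 − 9.25)/0.01 = 1585.
Willingness to pay at Q' = 1585: 82.25 − 0.02·1585 = 50.55.
ΔQ = 2433.3333 − 1585 = 848.3333; wedge = 50.55 − 25.1 = 25.45.
DWL = ½ × 848.3333 × 25.45 = €10795.04.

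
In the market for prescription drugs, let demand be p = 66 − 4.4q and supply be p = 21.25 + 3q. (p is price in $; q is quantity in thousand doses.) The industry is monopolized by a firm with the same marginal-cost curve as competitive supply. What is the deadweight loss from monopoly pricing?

$18.81 thousand

Competitive equilibrium: 66 − 4.4q = 21.25 + 3q → q* = 6.0473, p* = 39.3919.
Marginal revenue: MR = 66 − 8.8q. Set MR = MC: 66 − 8.8q = 21.25 + 3q → q_m = 3.7924.
Price p_m = 66 − 4.4·3.7924 = 49.3134; MC(q_m) = 21.25 + 3·3.7924 = 32.6272.
Competitive q* = 6.0473, so Δq = 2.2549; wedge = 49.3134 − 32.6272 = 16.6862.
Deadweight loss = ½ × 2.2549 × 16.6862 = $18.81 thousand.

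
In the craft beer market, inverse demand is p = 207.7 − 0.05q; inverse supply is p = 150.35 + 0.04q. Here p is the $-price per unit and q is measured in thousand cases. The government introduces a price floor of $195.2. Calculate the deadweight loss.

Competitive equilibrium: 207.7 − 0.05q = 150.35 + 0.04q → q* = 637.2222, p* = 175.8389.
At the floor p = 195.2, quantity demanded = (207.7 − 195.2)/0.05 = 250.
Sellers' marginal cost at q' = 250: 150.35 + 0.04·250 = 160.35.
Δq = 637.2222 − 250 = 387.2222; wedge = 195.2 − 160.35 = 34.85.
Deadweight loss = ½ × 387.2222 × 34.85 = $6747.35 thousand.

$6747.35 thousand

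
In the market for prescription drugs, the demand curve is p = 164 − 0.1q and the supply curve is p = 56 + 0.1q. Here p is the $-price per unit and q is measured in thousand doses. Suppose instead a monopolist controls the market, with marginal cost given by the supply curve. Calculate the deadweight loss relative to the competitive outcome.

$3240 thousand

Competitive equilibrium: 164 − 0.1q = 56 + 0.1q → q* = 540, p* = 110.
Marginal revenue: MR = 164 − 0.2q. Set MR = MC: 164 − 0.2q = 56 + 0.1q → q_m = 360.
Price p_m = 164 − 0.1·360 = 128; MC(q_m) = 56 + 0.1·360 = 92.
Competitive q* = 540, so Δq = 180; wedge = 128 − 92 = 36.
The triangle = ½ × 180 × 36 = $3240 thousand.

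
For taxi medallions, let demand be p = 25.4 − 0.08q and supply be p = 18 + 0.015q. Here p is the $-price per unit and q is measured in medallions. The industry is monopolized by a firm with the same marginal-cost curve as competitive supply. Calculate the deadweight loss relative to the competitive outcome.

$60.23

Competitive equilibrium: 25.4 − 0.08q = 18 + 0.015q → q* = 77.8947, p* = 19.1684.
Marginal revenue: MR = 25.4 − 0.16q. Set MR = MC: 25.4 − 0.16q = 18 + 0.015q → q_m = 42.2857.
Price p_m = 25.4 − 0.08·42.2857 = 22.0171; MC(q_m) = 18 + 0.015·42.2857 = 18.6343.
Competitive q* = 77.8947, so Δq = 35.609; wedge = 22.0171 − 18.6343 = 3.3828.
The triangle = ½ × 35.609 × 3.3828 = $60.23.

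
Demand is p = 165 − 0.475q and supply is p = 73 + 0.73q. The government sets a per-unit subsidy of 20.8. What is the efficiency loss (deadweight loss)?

179.52

Competitive equilibrium: 165 − 0.475q = 73 + 0.73q → q* = 76.3485, p* = 128.7344.
The subsidy lowers effective supply by 20.8: p = 52.2 + 0.73q.
New quantity: 165 − 0.475q = 52.2 + 0.73q → q' = 93.61.
Overproduction Δq = 93.61 − 76.3485 = 17.2615; wedge = subsidy = 20.8.
Welfare loss = ½ × 17.2615 × 20.8 = 179.52.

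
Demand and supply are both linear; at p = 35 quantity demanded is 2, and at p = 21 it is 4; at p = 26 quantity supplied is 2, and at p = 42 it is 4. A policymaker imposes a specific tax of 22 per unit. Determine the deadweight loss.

16.13

Demand slope = (21 − 35)/(4 − 2) = −7, so p = 49 − 7q.
Supply slope = (42 − 26)/(4 − 2) = 8, so p = 10 + 8q.
Competitive equilibrium: 49 − 7q = 10 + 8q → q* = 2.6, p* = 30.8.
With the tax, the buyer price exceeds the seller price by 22: (49 − 7q) − (10 + 8q) = 22 → q' = 1.1333.
Δq = 2.6 − 1.1333 = 1.4667; the wedge equals the tax, 22.
Deadweight loss = ½ × 1.4667 × 22 = 16.13.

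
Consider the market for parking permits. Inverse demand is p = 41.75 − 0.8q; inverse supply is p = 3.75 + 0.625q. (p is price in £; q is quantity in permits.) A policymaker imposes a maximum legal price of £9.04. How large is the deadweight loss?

£236.08

Competitive equilibrium: 41.75 − 0.8q = 3.75 + 0.625q → q* = 26.6667, p* = 20.4167.
At the ceiling p = 9.04, quantity supplied = (9.04 − 3.75)/0.625 = 8.464.
Willingness to pay at q' = 8.464: 41.75 − 0.8·8.464 = 34.9788.
Δq = 26.6667 − 8.464 = 18.2027; wedge = 34.9788 − 9.04 = 25.9388.
DWL = ½ × 18.2027 × 25.9388 = £236.08.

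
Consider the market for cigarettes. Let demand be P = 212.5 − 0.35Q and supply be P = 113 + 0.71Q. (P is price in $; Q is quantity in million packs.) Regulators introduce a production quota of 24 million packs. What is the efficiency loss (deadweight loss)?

Competitive equilibrium: 212.5 − 0.35Q = 113 + 0.71Q → Q* = 93.8679, P* = 179.6462.
At Q = 24: demand price = 212.5 − 0.35·24 = 204.1; supply price = 113 + 0.71·24 = 130.04.
ΔQ = 93.8679 − 24 = 69.8679; wedge = 204.1 − 130.04 = 74.06.
Deadweight loss = ½ × 69.8679 × 74.06 = $2587.21 million.

$2587.21 million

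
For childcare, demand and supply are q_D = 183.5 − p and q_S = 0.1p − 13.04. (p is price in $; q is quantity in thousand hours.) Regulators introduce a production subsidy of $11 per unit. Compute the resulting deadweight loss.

$5.50 thousand

In inverse form: demand p = 183.5 − q, supply p = 130.4 + 10q.
Competitive equilibrium: 183.5 − q = 130.4 + 10q → q* = 4.8273, p* = 178.6727.
The subsidy lowers effective supply by 11: p = 119.4 + 10q.
New quantity: 183.5 − q = 119.4 + 10q → q' = 5.8273.
Overproduction Δq = 5.8273 − 4.8273 = 1; wedge = subsidy = 11.
Deadweight loss = ½ × 1 × 11 = $5.50 thousand.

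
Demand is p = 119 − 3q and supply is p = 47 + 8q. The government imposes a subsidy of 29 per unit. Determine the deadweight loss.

38.23

Competitive equilibrium: 119 − 3q = 47 + 8q → q* = 6.5455, p* = 99.3636.
The subsidy lowers effective supply by 29: p = 18 + 8q.
New quantity: 119 − 3q = 18 + 8q → q' = 9.1818.
Overproduction Δq = 9.1818 − 6.5455 = 2.6363; wedge = subsidy = 29.
Deadweight loss = ½ × 2.6363 × 29 = 38.23.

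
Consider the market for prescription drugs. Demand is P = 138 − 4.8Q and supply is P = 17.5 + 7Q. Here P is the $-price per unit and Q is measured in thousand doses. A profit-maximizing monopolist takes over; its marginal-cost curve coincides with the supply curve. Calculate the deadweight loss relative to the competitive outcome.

Competitive equilibrium: 138 − 4.8Q = 17.5 + 7Q → Q* = 10.21186, P* = 88.98305.
Marginal revenue: MR = 138 − 9.6Q. Set MR = MC: 138 − 9.6Q = 17.5 + 7Q → Q_m = 7.25904.
Price P_m = 138 − 4.8·7.25904 = 103.15661; MC(Q_m) = 17.5 + 7·7.25904 = 68.31328.
Competitive Q* = 10.21186, so ΔQ = 2.95282; wedge = 103.15661 − 68.31328 = 34.84333.
Deadweight loss = ½ × 2.95282 × 34.84333 = $51.44 thousand.

$51.44 thousand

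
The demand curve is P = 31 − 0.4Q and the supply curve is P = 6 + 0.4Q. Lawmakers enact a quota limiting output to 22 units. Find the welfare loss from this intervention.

Competitive equilibrium: 31 − 0.4Q = 6 + 0.4Q → Q* = 31.25, P* = 18.5.
At Q = 22: demand price = 31 − 0.4·22 = 22.2; supply price = 6 + 0.4·22 = 14.8.
ΔQ = 31.25 − 22 = 9.25; wedge = 22.2 − 14.8 = 7.4.
The triangle = ½ × 9.25 × 7.4 = 34.225.

34.225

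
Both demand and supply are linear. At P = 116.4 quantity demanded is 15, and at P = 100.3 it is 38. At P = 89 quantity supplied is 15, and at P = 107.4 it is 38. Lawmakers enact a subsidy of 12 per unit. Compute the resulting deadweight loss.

Demand slope = (100.3 − 116.4)/(38 − 15) = −0.7, so P = 126.9 − 0.7Q.
Supply slope = (107.4 − 89)/(38 − 15) = 0.8, so P = 77 + 0.8Q.
Competitive equilibrium: 126.9 − 0.7Q = 77 + 0.8Q → Q* = 33.2667, P* = 103.6133.
The subsidy lowers effective supply by 12: P = 65 + 0.8Q.
New quantity: 126.9 − 0.7Q = 65 + 0.8Q → Q' = 41.2667.
Overproduction ΔQ = 41.2667 − 33.2667 = 8; wedge = subsidy = 12.
DWL = ½ × 8 × 12 = 48.

48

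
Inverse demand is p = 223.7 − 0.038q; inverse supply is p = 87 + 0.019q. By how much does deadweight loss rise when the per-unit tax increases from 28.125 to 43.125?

Competitive equilibrium: 223.7 − 0.038q = 87 + 0.019q → q* = 2398.2456, p* = 132.5667.
For a per-unit tax t: Δq = t/0.057, so DWL = ½·t·(t/0.057) = t²/0.114.
At t = 28.125: DWL = 6938.734. At t = 43.125: DWL = 16313.734.
Increase = 16313.734 − 6938.734 = 9375.

9375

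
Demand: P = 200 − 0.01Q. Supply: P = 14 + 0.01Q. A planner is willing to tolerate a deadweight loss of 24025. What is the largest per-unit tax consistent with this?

Competitive equilibrium: 200 − 0.01Q = 14 + 0.01Q → Q* = 9300, P* = 107.
A tax t gives ΔQ = t/0.02 and wedge t, so DWL = t²/0.04.
t²/0.04 = 24025 → t² = 961 → t = 31.

31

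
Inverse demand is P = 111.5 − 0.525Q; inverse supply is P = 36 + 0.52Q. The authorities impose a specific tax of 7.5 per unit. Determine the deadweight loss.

Competitive equilibrium: 111.5 − 0.525Q = 36 + 0.52Q → Q* = 72.2488, P* = 73.5694.
With the tax, the buyer price exceeds the seller price by 7.5: (111.5 − 0.525Q) − (36 + 0.52Q) = 7.5 → Q' = 65.0718.
ΔQ = 72.2488 − 65.0718 = 7.177; the wedge equals the tax, 7.5.
Welfare loss = ½ × 7.177 × 7.5 = 26.91.

26.91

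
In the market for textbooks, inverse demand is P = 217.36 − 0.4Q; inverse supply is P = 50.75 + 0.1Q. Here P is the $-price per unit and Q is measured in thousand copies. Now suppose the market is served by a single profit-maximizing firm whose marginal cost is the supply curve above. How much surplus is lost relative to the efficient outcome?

$5483.24 thousand

Competitive equilibrium: 217.36 − 0.4Q = 50.75 + 0.1Q → Q* = 333.22, P* = 84.072.
Marginal revenue: MR = 217.36 − 0.8Q. Set MR = MC: 217.36 − 0.8Q = 50.75 + 0.1Q → Q_m = 185.1222.
Price P_m = 217.36 − 0.4·185.1222 = 143.3111; MC(Q_m) = 50.75 + 0.1·185.1222 = 69.2622.
Competitive Q* = 333.22, so ΔQ = 148.0978; wedge = 143.3111 − 69.2622 = 74.0489.
Welfare loss = ½ × 148.0978 × 74.0489 = $5483.24 thousand.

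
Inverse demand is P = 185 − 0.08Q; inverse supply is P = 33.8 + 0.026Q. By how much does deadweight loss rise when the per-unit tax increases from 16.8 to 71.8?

Competitive equilibrium: 185 − 0.08Q = 33.8 + 0.026Q → Q* = 1426.4151, P* = 70.8868.
For a per-unit tax t: ΔQ = t/0.106, so DWL = ½·t·(t/0.106) = t²/0.212.
At t = 16.8: DWL = 1331.321. At t = 71.8: DWL = 24317.17.
Increase = 24317.17 − 1331.321 = 22985.85.

22985.85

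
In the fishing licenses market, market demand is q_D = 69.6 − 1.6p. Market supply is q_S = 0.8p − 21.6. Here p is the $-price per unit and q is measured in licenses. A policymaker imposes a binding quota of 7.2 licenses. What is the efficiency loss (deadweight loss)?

$2.40

In inverse form: demand p = 43.5 − 0.625q, supply p = 27 + 1.25q.
Competitive equilibrium: 43.5 − 0.625q = 27 + 1.25q → q* = 8.8, p* = 38.
At q = 7.2: demand price = 43.5 − 0.625·7.2 = 39; supply price = 27 + 1.25·7.2 = 36.
Δq = 8.8 − 7.2 = 1.6; wedge = 39 − 36 = 3.
The triangle = ½ × 1.6 × 3 = $2.40.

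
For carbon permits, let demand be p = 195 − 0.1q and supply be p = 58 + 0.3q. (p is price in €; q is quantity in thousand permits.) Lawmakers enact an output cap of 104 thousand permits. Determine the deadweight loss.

Competitive equilibrium: 195 − 0.1q = 58 + 0.3q → q* = 342.5, p* = 160.75.
At q = 104: demand price = 195 − 0.1·104 = 184.6; supply price = 58 + 0.3·104 = 89.2.
Δq = 342.5 − 104 = 238.5; wedge = 184.6 − 89.2 = 95.4.
Deadweight loss = ½ × 238.5 × 95.4 = €11376.45 thousand.

€11376.45 thousand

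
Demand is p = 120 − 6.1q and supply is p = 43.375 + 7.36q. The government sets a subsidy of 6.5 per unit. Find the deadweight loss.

1.57

Competitive equilibrium: 120 − 6.1q = 43.375 + 7.36q → q* = 5.6928, p* = 85.274.
The subsidy lowers effective supply by 6.5: p = 36.875 + 7.36q.
New quantity: 120 − 6.1q = 36.875 + 7.36q → q' = 6.1757.
Overproduction Δq = 6.1757 − 5.6928 = 0.4829; wedge = subsidy = 6.5.
Deadweight loss = ½ × 0.4829 × 6.5 = 1.57.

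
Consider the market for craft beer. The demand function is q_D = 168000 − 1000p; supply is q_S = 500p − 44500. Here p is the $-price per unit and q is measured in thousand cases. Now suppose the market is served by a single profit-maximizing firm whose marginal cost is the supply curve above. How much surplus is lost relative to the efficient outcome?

In inverse form: demand p = 168 − 0.001q, supply p = 89 + 0.002q.
Competitive equilibrium: 168 − 0.001q = 89 + 0.002q → q* = 26333.3333, p* = 141.6667.
Marginal revenue: MR = 168 − 0.002q. Set MR = MC: 168 − 0.002q = 89 + 0.002q → q_m = 19750.
Price p_m = 168 − 0.001·19750 = 148.25; MC(q_m) = 89 + 0.002·19750 = 128.5.
Competitive q* = 26333.3333, so Δq = 6583.3333; wedge = 148.25 − 128.5 = 19.75.
DWL = ½ × 6583.3333 × 19.75 = $65010.42 thousand.

$65010.42 thousand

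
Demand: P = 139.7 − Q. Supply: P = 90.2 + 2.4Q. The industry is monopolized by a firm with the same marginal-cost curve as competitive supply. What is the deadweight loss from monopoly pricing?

Competitive equilibrium: 139.7 − Q = 90.2 + 2.4Q → Q* = 14.5588, P* = 125.1412.
Marginal revenue: MR = 139.7 − 2Q. Set MR = MC: 139.7 − 2Q = 90.2 + 2.4Q → Q_m = 11.25.
Price P_m = 139.7 − 1·11.25 = 128.45; MC(Q_m) = 90.2 + 2.4·11.25 = 117.2.
Competitive Q* = 14.5588, so ΔQ = 3.3088; wedge = 128.45 − 117.2 = 11.25.
Deadweight loss = ½ × 3.3088 × 11.25 = 18.61.

18.61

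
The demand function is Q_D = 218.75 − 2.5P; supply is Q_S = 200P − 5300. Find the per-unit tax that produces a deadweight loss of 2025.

40.5

In inverse form: demand P = 87.5 − 0.4Q, supply P = 26.5 + 0.005Q.
Competitive equilibrium: 87.5 − 0.4Q = 26.5 + 0.005Q → Q* = 150.6173, P* = 27.2531.
A tax t gives ΔQ = t/0.405 and wedge t, so DWL = t²/0.81.
t²/0.81 = 2025 → t² = 1640.25 → t = 40.5.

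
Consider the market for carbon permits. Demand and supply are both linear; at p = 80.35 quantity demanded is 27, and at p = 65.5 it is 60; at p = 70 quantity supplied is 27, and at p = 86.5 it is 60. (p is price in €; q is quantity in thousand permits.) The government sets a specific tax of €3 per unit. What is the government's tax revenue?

€104.21 thousand

Demand slope = (65.5 − 80.35)/(60 − 27) = −0.45, so p = 92.5 − 0.45q.
Supply slope = (86.5 − 70)/(60 − 27) = 0.5, so p = 56.5 + 0.5q.
Competitive equilibrium: 92.5 − 0.45q = 56.5 + 0.5q → q* = 37.8947, p* = 75.4474.
With the tax, the buyer price exceeds the seller price by 3: (92.5 − 0.45q) − (56.5 + 0.5q) = 3 → q' = 34.7368.
Tax revenue = 3 × 34.7368 = €104.21 thousand.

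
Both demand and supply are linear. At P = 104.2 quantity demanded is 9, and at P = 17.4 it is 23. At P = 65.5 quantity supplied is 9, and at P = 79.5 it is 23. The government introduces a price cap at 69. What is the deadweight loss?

Demand slope = (17.4 − 104.2)/(23 − 9) = −6.2, so P = 160 − 6.2Q.
Supply slope = (79.5 − 65.5)/(23 − 9) = 1, so P = 56.5 + Q.
Competitive equilibrium: 160 − 6.2Q = 56.5 + Q → Q* = 14.375, P* = 70.875.
At the ceiling P = 69, quantity supplied = (69 − 56.5)/1 = 12.5.
Willingness to pay at Q' = 12.5: 160 − 6.2·12.5 = 82.5.
ΔQ = 14.375 − 12.5 = 1.875; wedge = 82.5 − 69 = 13.5.
DWL = ½ × 1.875 × 13.5 = 12.66.

12.66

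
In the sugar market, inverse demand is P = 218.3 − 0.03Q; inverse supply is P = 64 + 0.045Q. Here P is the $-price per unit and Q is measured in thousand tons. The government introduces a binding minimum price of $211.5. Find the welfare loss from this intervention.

$125675.27 thousand

Competitive equilibrium: 218.3 − 0.03Q = 64 + 0.045Q → Q* = 2057.33333, P* = 156.58.
At the floor P = 211.5, quantity demanded = (218.3 − 211.5)/0.03 = 226.66667.
Sellers' marginal cost at Q' = 226.66667: 64 + 0.045·226.66667 = 74.2.
ΔQ = 2057.33333 − 226.66667 = 1830.66666; wedge = 211.5 − 74.2 = 137.3.
Deadweight loss = ½ × 1830.66666 × 137.3 = $125675.27 thousand.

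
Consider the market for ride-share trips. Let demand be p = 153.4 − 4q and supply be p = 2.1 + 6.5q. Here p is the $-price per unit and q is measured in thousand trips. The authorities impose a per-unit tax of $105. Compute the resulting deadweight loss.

Competitive equilibrium: 153.4 − 4q = 2.1 + 6.5q → q* = 14.4095, p* = 95.7619.
With the tax, the buyer price exceeds the seller price by 105: (153.4 − 4q) − (2.1 + 6.5q) = 105 → q' = 4.4095.
Δq = 14.4095 − 4.4095 = 10; the wedge equals the tax, 105.
DWL = ½ × 10 × 105 = $525 thousand.

$525 thousand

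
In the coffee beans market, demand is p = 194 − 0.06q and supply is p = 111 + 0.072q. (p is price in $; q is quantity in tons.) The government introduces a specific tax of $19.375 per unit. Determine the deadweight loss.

$1421.93

Competitive equilibrium: 194 − 0.06q = 111 + 0.072q → q* = 628.7879, p* = 156.2727.
With the tax, the buyer price exceeds the seller price by 19.375: (194 − 0.06q) − (111 + 0.072q) = 19.375 → q' = 482.0076.
Δq = 628.7879 − 482.0076 = 146.7803; the wedge equals the tax, 19.375.
Deadweight loss = ½ × 146.7803 × 19.375 = $1421.93.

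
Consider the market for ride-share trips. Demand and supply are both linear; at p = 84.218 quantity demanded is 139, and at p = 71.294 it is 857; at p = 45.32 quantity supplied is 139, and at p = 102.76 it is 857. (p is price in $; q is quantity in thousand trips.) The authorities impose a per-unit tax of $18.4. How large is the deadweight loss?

Demand slope = (71.294 − 84.218)/(857 − 139) = −0.018, so p = 86.72 − 0.018q.
Supply slope = (102.76 − 45.32)/(857 − 139) = 0.08, so p = 34.2 + 0.08q.
Competitive equilibrium: 86.72 − 0.018q = 34.2 + 0.08q → q* = 535.9184, p* = 77.0735.
With the tax, the buyer price exceeds the seller price by 18.4: (86.72 − 0.018q) − (34.2 + 0.08q) = 18.4 → q' = 348.1633.
Δq = 535.9184 − 348.1633 = 187.7551; the wedge equals the tax, 18.4.
DWL = ½ × 187.7551 × 18.4 = $1727.35 thousand.

$1727.35 thousand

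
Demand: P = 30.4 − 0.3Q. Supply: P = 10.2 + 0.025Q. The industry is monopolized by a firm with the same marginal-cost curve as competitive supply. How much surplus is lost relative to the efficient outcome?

144.63

Competitive equilibrium: 30.4 − 0.3Q = 10.2 + 0.025Q → Q* = 62.1538, P* = 11.7538.
Marginal revenue: MR = 30.4 − 0.6Q. Set MR = MC: 30.4 − 0.6Q = 10.2 + 0.025Q → Q_m = 32.32.
Price P_m = 30.4 − 0.3·32.32 = 20.704; MC(Q_m) = 10.2 + 0.025·32.32 = 11.008.
Competitive Q* = 62.1538, so ΔQ = 29.8338; wedge = 20.704 − 11.008 = 9.696.
The triangle = ½ × 29.8338 × 9.696 = 144.63.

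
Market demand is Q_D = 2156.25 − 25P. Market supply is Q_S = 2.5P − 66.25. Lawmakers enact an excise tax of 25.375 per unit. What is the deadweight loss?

731.69

In inverse form: demand P = 86.25 − 0.04Q, supply P = 26.5 + 0.4Q.
Competitive equilibrium: 86.25 − 0.04Q = 26.5 + 0.4Q → Q* = 135.7955, P* = 80.8182.
With the tax, the buyer price exceeds the seller price by 25.375: (86.25 − 0.04Q) − (26.5 + 0.4Q) = 25.375 → Q' = 78.125.
ΔQ = 135.7955 − 78.125 = 57.6705; the wedge equals the tax, 25.375.
Deadweight loss = ½ × 57.6705 × 25.375 = 731.69.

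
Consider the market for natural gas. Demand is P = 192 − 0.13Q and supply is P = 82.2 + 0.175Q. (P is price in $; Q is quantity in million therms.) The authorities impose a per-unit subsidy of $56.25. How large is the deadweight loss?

$5186.99 million

Competitive equilibrium: 192 − 0.13Q = 82.2 + 0.175Q → Q* = 360, P* = 145.2.
The subsidy lowers effective supply by 56.25: P = 25.95 + 0.175Q.
New quantity: 192 − 0.13Q = 25.95 + 0.175Q → Q' = 544.4262.
Overproduction ΔQ = 544.4262 − 360 = 184.4262; wedge = subsidy = 56.25.
The triangle = ½ × 184.4262 × 56.25 = $5186.99 million.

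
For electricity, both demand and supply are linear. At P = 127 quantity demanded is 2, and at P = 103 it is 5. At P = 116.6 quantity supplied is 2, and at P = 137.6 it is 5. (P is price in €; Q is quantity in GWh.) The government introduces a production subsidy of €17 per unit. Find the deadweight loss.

Demand slope = (103 − 127)/(5 − 2) = −8, so P = 143 − 8Q.
Supply slope = (137.6 − 116.6)/(5 − 2) = 7, so P = 102.6 + 7Q.
Competitive equilibrium: 143 − 8Q = 102.6 + 7Q → Q* = 2.6933, P* = 121.4533.
The subsidy lowers effective supply by 17: P = 85.6 + 7Q.
New quantity: 143 − 8Q = 85.6 + 7Q → Q' = 3.8267.
Overproduction ΔQ = 3.8267 − 2.6933 = 1.1334; wedge = subsidy = 17.
Deadweight loss = ½ × 1.1334 × 17 = €9.63.

€9.63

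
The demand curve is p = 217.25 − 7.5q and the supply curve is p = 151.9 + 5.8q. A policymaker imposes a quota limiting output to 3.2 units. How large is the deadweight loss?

Competitive equilibrium: 217.25 − 7.5q = 151.9 + 5.8q → q* = 4.9135, p* = 180.3985.
At q = 3.2: demand price = 217.25 − 7.5·3.2 = 193.25; supply price = 151.9 + 5.8·3.2 = 170.46.
Δq = 4.9135 − 3.2 = 1.7135; wedge = 193.25 − 170.46 = 22.79.
DWL = ½ × 1.7135 × 22.79 = 19.53.

19.53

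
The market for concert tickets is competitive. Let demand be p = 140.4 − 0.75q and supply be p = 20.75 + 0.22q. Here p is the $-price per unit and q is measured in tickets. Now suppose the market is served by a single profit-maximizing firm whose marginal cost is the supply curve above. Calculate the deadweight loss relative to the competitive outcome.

Competitive equilibrium: 140.4 − 0.75q = 20.75 + 0.22q → q* = 123.3505, p* = 47.8871.
Marginal revenue: MR = 140.4 − 1.5q. Set MR = MC: 140.4 − 1.5q = 20.75 + 0.22q → q_m = 69.564.
Price p_m = 140.4 − 0.75·69.564 = 88.227; MC(q_m) = 20.75 + 0.22·69.564 = 36.0541.
Competitive q* = 123.3505, so Δq = 53.7865; wedge = 88.227 − 36.0541 = 52.1729.
Welfare loss = ½ × 53.7865 × 52.1729 = $1403.10.

$1403.10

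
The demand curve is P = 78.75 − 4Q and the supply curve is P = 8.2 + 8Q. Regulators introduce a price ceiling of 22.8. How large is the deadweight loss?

98.62

Competitive equilibrium: 78.75 − 4Q = 8.2 + 8Q → Q* = 5.8792, P* = 55.2333.
At the ceiling P = 22.8, quantity supplied = (22.8 − 8.2)/8 = 1.825.
Willingness to pay at Q' = 1.825: 78.75 − 4·1.825 = 71.45.
ΔQ = 5.8792 − 1.825 = 4.0542; wedge = 71.45 − 22.8 = 48.65.
The triangle = ½ × 4.0542 × 48.65 = 98.62.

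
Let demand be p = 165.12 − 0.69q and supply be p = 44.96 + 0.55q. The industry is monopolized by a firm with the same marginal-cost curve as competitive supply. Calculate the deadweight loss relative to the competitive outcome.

Competitive equilibrium: 165.12 − 0.69q = 44.96 + 0.55q → q* = 96.9032, p* = 98.2568.
Marginal revenue: MR = 165.12 − 1.38q. Set MR = MC: 165.12 − 1.38q = 44.96 + 0.55q → q_m = 62.2591.
Price p_m = 165.12 − 0.69·62.2591 = 122.1612; MC(q_m) = 44.96 + 0.55·62.2591 = 79.2025.
Competitive q* = 96.9032, so Δq = 34.6441; wedge = 122.1612 − 79.2025 = 42.9587.
The triangle = ½ × 34.6441 × 42.9587 = 744.13.

744.13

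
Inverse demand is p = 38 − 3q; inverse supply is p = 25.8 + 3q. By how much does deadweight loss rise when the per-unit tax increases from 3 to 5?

Competitive equilibrium: 38 − 3q = 25.8 + 3q → q* = 2.0333, p* = 31.9.
For a per-unit tax t: Δq = t/6, so DWL = ½·t·(t/6) = t²/12.
At t = 3: DWL = 0.75. At t = 5: DWL = 2.083.
Increase = 2.083 − 0.75 = 1.33.

1.33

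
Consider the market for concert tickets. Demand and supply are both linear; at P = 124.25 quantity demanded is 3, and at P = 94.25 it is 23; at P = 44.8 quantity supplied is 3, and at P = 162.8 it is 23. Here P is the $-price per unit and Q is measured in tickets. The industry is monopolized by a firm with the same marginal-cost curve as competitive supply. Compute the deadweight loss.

$19.83

Demand slope = (94.25 − 124.25)/(23 − 3) = −1.5, so P = 128.75 − 1.5Q.
Supply slope = (162.8 − 44.8)/(23 − 3) = 5.9, so P = 27.1 + 5.9Q.
Competitive equilibrium: 128.75 − 1.5Q = 27.1 + 5.9Q → Q* = 13.7365, P* = 108.1453.
Marginal revenue: MR = 128.75 − 3Q. Set MR = MC: 128.75 − 3Q = 27.1 + 5.9Q → Q_m = 11.4213.
Price P_m = 128.75 − 1.5·11.4213 = 111.6181; MC(Q_m) = 27.1 + 5.9·11.4213 = 94.4857.
Competitive Q* = 13.7365, so ΔQ = 2.3152; wedge = 111.6181 − 94.4857 = 17.1324.
Deadweight loss = ½ × 2.3152 × 17.1324 = $19.83.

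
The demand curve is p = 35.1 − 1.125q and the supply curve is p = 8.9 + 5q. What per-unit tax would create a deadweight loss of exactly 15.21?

Competitive equilibrium: 35.1 − 1.125q = 8.9 + 5q → q* = 4.2776, p* = 30.2878.
A tax t gives Δq = t/6.125 and wedge t, so DWL = t²/12.25.
t²/12.25 = 15.21 → t² = 186.3225 → t = 13.65.

13.65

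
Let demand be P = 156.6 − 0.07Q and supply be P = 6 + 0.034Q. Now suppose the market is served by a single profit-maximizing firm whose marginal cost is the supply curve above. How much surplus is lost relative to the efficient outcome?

Competitive equilibrium: 156.6 − 0.07Q = 6 + 0.034Q → Q* = 1448.0769, P* = 55.2346.
Marginal revenue: MR = 156.6 − 0.14Q. Set MR = MC: 156.6 − 0.14Q = 6 + 0.034Q → Q_m = 865.5172.
Price P_m = 156.6 − 0.07·865.5172 = 96.0138; MC(Q_m) = 6 + 0.034·865.5172 = 35.4276.
Competitive Q* = 1448.0769, so ΔQ = 582.5597; wedge = 96.0138 − 35.4276 = 60.5862.
DWL = ½ × 582.5597 × 60.5862 = 17647.54.

17647.54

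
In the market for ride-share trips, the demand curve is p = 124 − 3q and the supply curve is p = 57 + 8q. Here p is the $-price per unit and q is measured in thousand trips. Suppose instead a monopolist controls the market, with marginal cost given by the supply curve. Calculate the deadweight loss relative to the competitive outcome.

$9.37 thousand

Competitive equilibrium: 124 − 3q = 57 + 8q → q* = 6.0909, p* = 105.7273.
Marginal revenue: MR = 124 − 6q. Set MR = MC: 124 − 6q = 57 + 8q → q_m = 4.7857.
Price p_m = 124 − 3·4.7857 = 109.6429; MC(q_m) = 57 + 8·4.7857 = 95.2856.
Competitive q* = 6.0909, so Δq = 1.3052; wedge = 109.6429 − 95.2856 = 14.3573.
DWL = ½ × 1.3052 × 14.3573 = $9.37 thousand.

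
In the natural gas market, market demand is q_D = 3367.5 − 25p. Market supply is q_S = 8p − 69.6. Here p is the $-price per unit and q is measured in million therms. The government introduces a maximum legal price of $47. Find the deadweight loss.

In inverse form: demand p = 134.7 − 0.04q, supply p = 8.7 + 0.125q.
Competitive equilibrium: 134.7 − 0.04q = 8.7 + 0.125q → q* = 763.6364, p* = 104.1545.
At the ceiling p = 47, quantity supplied = (47 − 8.7)/0.125 = 306.4.
Willingness to pay at q' = 306.4: 134.7 − 0.04·306.4 = 122.444.
Δq = 763.6364 − 306.4 = 457.2364; wedge = 122.444 − 47 = 75.444.
DWL = ½ × 457.2364 × 75.444 = $17247.87 million.

$17247.87 million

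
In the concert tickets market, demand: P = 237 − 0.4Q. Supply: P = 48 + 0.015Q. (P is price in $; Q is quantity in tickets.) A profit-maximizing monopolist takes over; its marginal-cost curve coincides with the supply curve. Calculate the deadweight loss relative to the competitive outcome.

Competitive equilibrium: 237 − 0.4Q = 48 + 0.015Q → Q* = 455.42169, P* = 54.83133.
Marginal revenue: MR = 237 − 0.8Q. Set MR = MC: 237 − 0.8Q = 48 + 0.015Q → Q_m = 231.90184.
Price P_m = 237 − 0.4·231.90184 = 144.23926; MC(Q_m) = 48 + 0.015·231.90184 = 51.47853.
Competitive Q* = 455.42169, so ΔQ = 223.51985; wedge = 144.23926 − 51.47853 = 92.76073.
The triangle = ½ × 223.51985 × 92.76073 = $10366.93.

$10366.93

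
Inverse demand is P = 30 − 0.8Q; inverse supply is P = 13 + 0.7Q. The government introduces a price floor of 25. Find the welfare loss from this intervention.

Competitive equilibrium: 30 − 0.8Q = 13 + 0.7Q → Q* = 11.3333, P* = 20.9333.
At the floor P = 25, quantity demanded = (30 − 25)/0.8 = 6.25.
Sellers' marginal cost at Q' = 6.25: 13 + 0.7·6.25 = 17.375.
ΔQ = 11.3333 − 6.25 = 5.0833; wedge = 25 − 17.375 = 7.625.
Welfare loss = ½ × 5.0833 × 7.625 = 19.38.

19.38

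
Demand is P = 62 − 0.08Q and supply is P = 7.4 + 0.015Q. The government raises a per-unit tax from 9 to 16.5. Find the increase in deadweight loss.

1006.58

Competitive equilibrium: 62 − 0.08Q = 7.4 + 0.015Q → Q* = 574.7368, P* = 16.0211.
For a per-unit tax t: ΔQ = t/0.095, so DWL = ½·t·(t/0.095) = t²/0.19.
At t = 9: DWL = 426.316. At t = 16.5: DWL = 1432.895.
Increase = 1432.895 − 426.316 = 1006.58.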